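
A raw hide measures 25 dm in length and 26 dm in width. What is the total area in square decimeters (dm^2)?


Area = length x width
Area = 25 x 26 = 650 dm^2


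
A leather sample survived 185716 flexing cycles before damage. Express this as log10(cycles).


5.27


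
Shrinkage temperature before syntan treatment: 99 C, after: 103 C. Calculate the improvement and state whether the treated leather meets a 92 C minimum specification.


Improvement = 103 - 99 = 4 C
Spec check: 103 C >= 92 C? Yes


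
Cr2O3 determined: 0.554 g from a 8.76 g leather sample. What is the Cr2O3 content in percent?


Cr2O3% = 0.554 / 8.76 x 100
Cr2O3% = 6.32%


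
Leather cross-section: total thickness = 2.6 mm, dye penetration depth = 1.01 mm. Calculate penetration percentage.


Penetration% = 1.01 / 2.6 x 100
Penetration = 38.8%


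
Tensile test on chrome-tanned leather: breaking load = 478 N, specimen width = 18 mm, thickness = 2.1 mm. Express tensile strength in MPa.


Cross-section = 18 x 2.1 = 37.8 mm^2
TS = 478 / 37.8 = 12.65 MPa
(1 N/mm^2 = 1 MPa)


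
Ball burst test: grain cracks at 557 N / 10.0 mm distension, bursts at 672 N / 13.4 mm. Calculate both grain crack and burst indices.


Crack index = 55.7 N/mm
Burst index = 50.1 N/mm

Crack index = 557 / 10.0 = 55.7 N/mm
Burst index = 672 / 13.4 = 50.1 N/mm


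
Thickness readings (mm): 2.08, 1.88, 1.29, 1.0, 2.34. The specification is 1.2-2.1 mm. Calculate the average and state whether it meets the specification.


Average = 1.72 mm
Within specification: Yes


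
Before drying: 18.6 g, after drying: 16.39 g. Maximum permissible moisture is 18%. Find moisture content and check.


MC = (18.6 - 16.39) / 18.6 x 100 = 11.9%
Maximum: 18%
Acceptable: Yes


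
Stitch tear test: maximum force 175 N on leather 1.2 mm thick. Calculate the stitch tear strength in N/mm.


Stitch tear strength = force / thickness
STS = 175 / 1.2 = 145.8 N/mm


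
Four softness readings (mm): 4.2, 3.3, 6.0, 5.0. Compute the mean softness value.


Sum = 4.2 + 3.3 + 6.0 + 5.0
Mean = 18.5 / 4 = 4.63 mm


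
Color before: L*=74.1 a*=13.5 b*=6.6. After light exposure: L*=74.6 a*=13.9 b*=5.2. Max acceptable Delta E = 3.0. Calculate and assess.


dL = 0.5, da = 0.4, db = -1.4
dE = sqrt((0.5)^2 + (0.4)^2 + (-1.4)^2) = 1.54
Max = 3.0
Passes: Yes


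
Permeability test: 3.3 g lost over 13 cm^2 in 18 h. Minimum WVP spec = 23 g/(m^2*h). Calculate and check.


WVP = 141.03 g/(m^2*h)
Meets specification: Yes

WVP = 3.3 / (13 x 18) x 10000 = 141.03 g/(m^2*h)
Minimum: 23 g/(m^2*h)
Meets spec: Yes


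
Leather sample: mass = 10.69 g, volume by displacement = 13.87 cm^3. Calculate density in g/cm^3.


Density = mass / volume
Density = 10.69 / 13.87 = 0.771 g/cm^3


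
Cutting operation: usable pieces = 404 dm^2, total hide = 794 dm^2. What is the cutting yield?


Yield = usable / total x 100
Yield = 404 / 794 x 100 = 50.9%


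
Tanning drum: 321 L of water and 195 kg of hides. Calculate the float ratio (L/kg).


1.6

Float ratio = water / hide weight
Ratio = 321 / 195 = 1.6


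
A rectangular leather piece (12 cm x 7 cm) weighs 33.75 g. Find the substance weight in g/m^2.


Area = 12 x 7 = 84 cm^2
SW = 33.75 / 84 x 10000 = 4017.9 g/m^2


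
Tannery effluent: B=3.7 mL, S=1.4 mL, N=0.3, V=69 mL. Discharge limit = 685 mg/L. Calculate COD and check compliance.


COD = (3.7 - 1.4) x 0.3 x 8000 / 69 = 80.0 mg/L
Limit: 685 mg/L
Compliant: Yes


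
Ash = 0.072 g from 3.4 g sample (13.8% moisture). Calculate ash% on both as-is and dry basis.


As-is ash% = 0.072 / 3.4 x 100 = 2.12%
Dry mass = 3.4 x (100 - 13.8) / 100 = 2.9308 g
Dry-basis ash% = 0.072 / 2.9308 x 100 = 2.46%


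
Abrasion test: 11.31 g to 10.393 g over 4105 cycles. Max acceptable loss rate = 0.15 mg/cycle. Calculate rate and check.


Loss = 11.31 - 10.393 = 0.917 g
Rate = 0.917 g / 4105 cycles x 1000 = 0.223 mg/cycle
Max = 0.15 mg/cycle
Passes: No


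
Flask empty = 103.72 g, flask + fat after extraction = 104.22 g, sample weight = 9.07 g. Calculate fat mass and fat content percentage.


Fat mass = 104.22 - 103.72 = 0.50 g
Fat% = 0.50 / 9.07 x 100 = 5.5%


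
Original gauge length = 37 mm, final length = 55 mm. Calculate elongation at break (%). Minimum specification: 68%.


Elongation = 48.6%
Meets spec: No

Extension = 55 - 37 = 18 mm
Elongation = 18 / 37 x 100 = 48.6%
Minimum required: 68%
Meets specification: No


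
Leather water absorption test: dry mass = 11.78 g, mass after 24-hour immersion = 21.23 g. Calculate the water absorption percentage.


Water absorbed = 21.23 - 11.78 = 9.45 g
WA% = 9.45 / 11.78 x 100 = 80.2%


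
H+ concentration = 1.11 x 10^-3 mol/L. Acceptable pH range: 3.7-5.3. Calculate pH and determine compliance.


pH = -log10(1.11 x 10^-3) = 2.95
Range: 3.7 to 5.3
Compliant: No


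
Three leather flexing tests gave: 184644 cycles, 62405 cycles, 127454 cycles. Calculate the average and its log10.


Average = (184644 + 62405 + 127454) / 3 = 124834 cycles
log10(124834) = 5.10


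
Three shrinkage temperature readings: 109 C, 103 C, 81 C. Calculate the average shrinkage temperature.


97.7 C


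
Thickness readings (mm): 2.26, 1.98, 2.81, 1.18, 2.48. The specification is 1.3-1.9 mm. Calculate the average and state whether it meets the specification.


Sum = 10.71
Average = 10.71 / 5 = 2.14 mm
Specification range: 1.3 to 1.9 mm
Within spec: No


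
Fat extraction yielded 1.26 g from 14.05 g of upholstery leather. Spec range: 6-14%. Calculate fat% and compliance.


Fat content = 9.0%
Compliant: Yes


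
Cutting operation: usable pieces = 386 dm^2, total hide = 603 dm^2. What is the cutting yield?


64.0%

Yield = usable / total x 100
Yield = 386 / 603 x 100 = 64.0%


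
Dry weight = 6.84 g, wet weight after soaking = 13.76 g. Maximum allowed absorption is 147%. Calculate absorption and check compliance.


Absorption = 101.2%
Compliant: Yes

WA = (13.76 - 6.84) / 6.84 x 100 = 101.2%
Maximum allowed: 147%
Compliant: Yes


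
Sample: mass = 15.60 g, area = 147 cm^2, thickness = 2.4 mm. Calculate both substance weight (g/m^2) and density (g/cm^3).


SW = 15.60 / 147 x 10000 = 1061.2 g/m^2
Volume = 147 x 2.4 / 10 = 35.28 cm^3
Density = 15.60 / 35.28 = 0.442 g/cm^3


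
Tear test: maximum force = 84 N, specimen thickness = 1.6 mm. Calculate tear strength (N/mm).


Tear strength = force / thickness
Tear = 84 / 1.6 = 52.5 N/mm


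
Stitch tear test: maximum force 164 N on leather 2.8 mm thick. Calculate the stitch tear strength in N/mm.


58.6 N/mm

Stitch tear strength = force / thickness
STS = 164 / 2.8 = 58.6 N/mm


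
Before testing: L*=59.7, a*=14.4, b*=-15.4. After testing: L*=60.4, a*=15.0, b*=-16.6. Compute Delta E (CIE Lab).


Delta E = 1.51


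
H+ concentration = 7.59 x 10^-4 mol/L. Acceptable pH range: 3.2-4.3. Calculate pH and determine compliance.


pH = 3.12
Compliant: No


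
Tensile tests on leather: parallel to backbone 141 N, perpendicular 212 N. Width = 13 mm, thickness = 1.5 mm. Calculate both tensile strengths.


Parallel = 7.23 N/mm^2
Perpendicular = 10.87 N/mm^2


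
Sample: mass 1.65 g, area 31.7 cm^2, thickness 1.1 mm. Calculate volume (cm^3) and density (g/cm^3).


Volume = 3.487 cm^3
Density = 0.473 g/cm^3


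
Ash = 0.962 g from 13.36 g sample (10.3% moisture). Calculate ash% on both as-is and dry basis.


As-is ash = 7.20%
Dry-basis ash = 8.03%

As-is ash% = 0.962 / 13.36 x 100 = 7.20%
Dry mass = 13.36 x (100 - 10.3) / 100 = 11.98392 g
Dry-basis ash% = 0.962 / 11.98392 x 100 = 8.03%


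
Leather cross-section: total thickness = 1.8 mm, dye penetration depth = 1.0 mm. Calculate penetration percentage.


Penetration% = 1.0 / 1.8 x 100
Penetration = 55.6%


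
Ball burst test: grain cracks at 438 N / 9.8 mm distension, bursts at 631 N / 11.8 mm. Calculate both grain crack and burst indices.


Crack index = 438 / 9.8 = 44.7 N/mm
Burst index = 631 / 11.8 = 53.5 N/mm


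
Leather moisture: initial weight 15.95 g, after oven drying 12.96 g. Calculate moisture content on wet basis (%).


18.7%

Moisture = 15.95 - 12.96 = 2.99 g
MC = 2.99 / 15.95 x 100 = 18.7%


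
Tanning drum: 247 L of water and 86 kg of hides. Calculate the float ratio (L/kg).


2.9

Float ratio = water / hide weight
Ratio = 247 / 86 = 2.9


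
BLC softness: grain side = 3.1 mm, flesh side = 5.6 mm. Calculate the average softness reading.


Average = (3.1 + 5.6) / 2
Average = 4.35 mm


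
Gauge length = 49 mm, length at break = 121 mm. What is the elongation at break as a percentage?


Extension = 121 - 49 = 72 mm
Elongation = 72 / 49 x 100 = 146.9%


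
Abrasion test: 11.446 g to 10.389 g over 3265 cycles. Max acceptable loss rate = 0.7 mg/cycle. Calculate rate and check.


Rate = 0.324 mg/cycle
Passes: Yes

Loss = 11.446 - 10.389 = 1.057 g
Rate = 1.057 g / 3265 cycles x 1000 = 0.324 mg/cycle
Max = 0.7 mg/cycle
Passes: Yes


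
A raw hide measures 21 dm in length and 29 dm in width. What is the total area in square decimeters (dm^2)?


Area = length x width
Area = 21 x 29 = 609 dm^2


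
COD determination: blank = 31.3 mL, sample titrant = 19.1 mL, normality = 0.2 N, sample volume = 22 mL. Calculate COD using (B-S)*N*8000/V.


887.3 mg/L


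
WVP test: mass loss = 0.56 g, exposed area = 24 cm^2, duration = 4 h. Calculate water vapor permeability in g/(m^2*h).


WVP = mass_loss / (area x time) x 10000
WVP = 0.56 / (24 x 4) x 10000
WVP = 0.56 / 96 x 10000 = 58.33 g/(m^2*h)


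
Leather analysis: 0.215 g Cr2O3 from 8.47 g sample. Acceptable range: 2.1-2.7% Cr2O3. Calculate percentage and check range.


Cr2O3 = 2.54%
Within range: Yes


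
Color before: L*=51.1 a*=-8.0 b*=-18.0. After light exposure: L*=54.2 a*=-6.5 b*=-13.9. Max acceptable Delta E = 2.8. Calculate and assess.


dL = 3.1, da = 1.5, db = 4.1
dE = sqrt((3.1)^2 + (1.5)^2 + (4.1)^2) = 5.35
Max = 2.8
Passes: No


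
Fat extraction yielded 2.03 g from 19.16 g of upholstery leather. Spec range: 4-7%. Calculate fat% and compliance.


Fat% = 2.03 / 19.16 x 100 = 10.6%
Spec range: 4-7%
Compliant: No


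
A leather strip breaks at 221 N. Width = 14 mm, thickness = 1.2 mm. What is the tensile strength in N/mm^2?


Cross-sectional area = 14 x 1.2 = 16.8 mm^2
Tensile strength = 221 / 16.8 = 13.15 N/mm^2


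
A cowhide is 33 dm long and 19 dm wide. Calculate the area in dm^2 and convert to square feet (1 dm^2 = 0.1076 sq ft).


627 dm^2
67.47 sq ft

Area = 33 x 19 = 627 dm^2
Conversion: 627 x 0.1076 = 67.47 sq ft


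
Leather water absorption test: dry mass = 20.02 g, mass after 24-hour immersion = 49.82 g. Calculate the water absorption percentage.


148.9%


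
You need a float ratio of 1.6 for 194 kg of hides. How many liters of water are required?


Water = hide weight x target ratio
Water = 194 x 1.6 = 310.4 L


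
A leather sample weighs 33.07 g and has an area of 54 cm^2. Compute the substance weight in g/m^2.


6124.1 g/m^2

Substance weight = mass / area x 10000
SW = 33.07 / 54 x 10000
SW = 6124.1 g/m^2


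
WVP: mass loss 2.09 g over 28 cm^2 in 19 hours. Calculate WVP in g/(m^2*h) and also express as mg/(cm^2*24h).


WVP = 2.09 / (28 x 19) x 10000 = 39.29 g/(m^2*h)
Mass loss in mg = 2.09 x 1000 = 2090 mg
Per cm^2 per 24h in mg: 2090 x 24 / (28 x 19) = 50160 / 532 = 94.29 mg/(cm^2*24h)


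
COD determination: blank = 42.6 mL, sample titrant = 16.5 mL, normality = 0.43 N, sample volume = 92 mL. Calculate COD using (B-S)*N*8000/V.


975.9 mg/L

COD = (42.6 - 16.5) x 0.43 x 8000 / 92
COD = 26.1 x 0.43 x 8000 / 92
COD = 975.9 mg/L


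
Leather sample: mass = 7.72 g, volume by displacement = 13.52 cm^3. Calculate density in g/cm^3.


Density = mass / volume
Density = 7.72 / 13.52 = 0.571 g/cm^3


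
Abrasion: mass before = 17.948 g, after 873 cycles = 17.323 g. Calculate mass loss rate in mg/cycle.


0.716 mg/cycle


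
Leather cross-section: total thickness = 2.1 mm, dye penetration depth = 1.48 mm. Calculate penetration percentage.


Penetration% = 1.48 / 2.1 x 100
Penetration = 70.5%


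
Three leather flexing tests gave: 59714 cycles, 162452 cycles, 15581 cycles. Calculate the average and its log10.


Average = 79249 cycles
log10 = 4.90

Average = (59714 + 162452 + 15581) / 3 = 79249 cycles
log10(79249) = 4.90


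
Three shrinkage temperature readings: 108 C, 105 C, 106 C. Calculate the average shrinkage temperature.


Average = (108 + 105 + 106) / 3
Average = 319 / 3 = 106.3 C


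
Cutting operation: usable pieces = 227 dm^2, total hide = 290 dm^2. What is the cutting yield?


Yield = usable / total x 100
Yield = 227 / 290 x 100 = 78.3%


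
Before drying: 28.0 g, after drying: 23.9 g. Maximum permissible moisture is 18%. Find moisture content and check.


Moisture content = 14.6%
Acceptable: Yes


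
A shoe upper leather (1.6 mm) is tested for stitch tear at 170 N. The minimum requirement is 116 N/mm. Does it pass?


STS = 170 / 1.6 = 106.3 N/mm
Minimum required: 116 N/mm
Passes: No


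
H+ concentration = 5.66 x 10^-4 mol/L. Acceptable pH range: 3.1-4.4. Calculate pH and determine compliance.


pH = 3.25
Compliant: Yes


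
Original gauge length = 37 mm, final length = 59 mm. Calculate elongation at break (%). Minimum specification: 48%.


Extension = 59 - 37 = 22 mm
Elongation = 22 / 37 x 100 = 59.5%
Minimum required: 48%
Meets specification: Yes


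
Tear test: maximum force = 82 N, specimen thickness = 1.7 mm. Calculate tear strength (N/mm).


Tear strength = force / thickness
Tear = 82 / 1.7 = 48.2 N/mm


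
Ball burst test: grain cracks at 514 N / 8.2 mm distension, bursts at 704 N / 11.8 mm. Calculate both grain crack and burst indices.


Crack index = 514 / 8.2 = 62.7 N/mm
Burst index = 704 / 11.8 = 59.7 N/mm


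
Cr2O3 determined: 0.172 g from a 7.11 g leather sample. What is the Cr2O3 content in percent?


2.42%

Cr2O3% = 0.172 / 7.11 x 100
Cr2O3% = 2.42%


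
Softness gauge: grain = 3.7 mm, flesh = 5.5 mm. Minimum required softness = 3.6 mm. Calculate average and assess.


Average = (3.7 + 5.5) / 2 = 4.60 mm
Minimum = 3.6 mm
Meets requirement: Yes


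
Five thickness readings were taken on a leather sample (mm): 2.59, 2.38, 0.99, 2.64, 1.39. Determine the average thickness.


Sum = 2.59 + 2.38 + 0.99 + 2.64 + 1.39 = 9.99
Average = 9.99 / 5 = 2.00 mm


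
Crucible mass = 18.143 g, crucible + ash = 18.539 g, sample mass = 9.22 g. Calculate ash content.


Ash mass = 0.396 g
Ash content = 4.30%


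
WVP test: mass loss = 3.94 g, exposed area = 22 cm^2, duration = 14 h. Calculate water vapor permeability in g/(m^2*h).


127.92 g/(m^2*h)

WVP = mass_loss / (area x time) x 10000
WVP = 3.94 / (22 x 14) x 10000
WVP = 3.94 / 308 x 10000 = 127.92 g/(m^2*h)


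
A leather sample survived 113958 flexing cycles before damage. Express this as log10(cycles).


5.06

log10(113958) = 5.06


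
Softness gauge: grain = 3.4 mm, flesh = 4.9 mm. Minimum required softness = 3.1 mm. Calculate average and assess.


Average = (3.4 + 4.9) / 2 = 4.15 mm
Minimum = 3.1 mm
Meets requirement: Yes


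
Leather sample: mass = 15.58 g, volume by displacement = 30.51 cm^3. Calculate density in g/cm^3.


0.511 g/cm^3

Density = mass / volume
Density = 15.58 / 30.51 = 0.511 g/cm^3


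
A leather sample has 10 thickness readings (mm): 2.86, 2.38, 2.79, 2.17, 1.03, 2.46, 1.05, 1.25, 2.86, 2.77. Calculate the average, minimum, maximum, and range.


Sum = 21.62
Average = 21.62 / 10 = 2.16 mm
Minimum = 1.03 mm
Maximum = 2.86 mm
Range = 2.86 - 1.03 = 1.83 mm


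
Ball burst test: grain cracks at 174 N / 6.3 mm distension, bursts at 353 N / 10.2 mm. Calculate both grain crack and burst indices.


Crack index = 174 / 6.3 = 27.6 N/mm
Burst index = 353 / 10.2 = 34.6 N/mm


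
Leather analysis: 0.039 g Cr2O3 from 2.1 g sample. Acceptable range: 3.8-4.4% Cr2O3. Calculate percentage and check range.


Cr2O3% = 0.039 / 2.1 x 100 = 1.86%
Acceptable range: 3.8 to 4.4%
Within range: No


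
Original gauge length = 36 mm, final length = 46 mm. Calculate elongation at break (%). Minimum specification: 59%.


Elongation = 27.8%
Meets spec: No


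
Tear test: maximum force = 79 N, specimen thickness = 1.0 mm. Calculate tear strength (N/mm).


Tear strength = force / thickness
Tear = 79 / 1.0 = 79.0 N/mm


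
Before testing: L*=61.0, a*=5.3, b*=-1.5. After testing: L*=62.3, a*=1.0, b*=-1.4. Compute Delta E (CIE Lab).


Delta E = 4.49


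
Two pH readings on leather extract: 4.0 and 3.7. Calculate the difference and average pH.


Difference = 0.3
Average pH = 3.85

Difference = |4.0 - 3.7| = 0.3
Average = (4.0 + 3.7) / 2 = 3.85


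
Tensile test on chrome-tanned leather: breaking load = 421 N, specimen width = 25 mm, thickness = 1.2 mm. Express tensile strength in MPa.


Cross-section = 25 x 1.2 = 30.0 mm^2
TS = 421 / 30.0 = 14.03 MPa
(1 N/mm^2 = 1 MPa)


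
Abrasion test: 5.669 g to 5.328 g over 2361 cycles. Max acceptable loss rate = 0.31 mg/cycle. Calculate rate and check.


Rate = 0.144 mg/cycle
Passes: Yes


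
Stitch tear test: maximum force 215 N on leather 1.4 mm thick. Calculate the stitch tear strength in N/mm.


153.6 N/mm

Stitch tear strength = force / thickness
STS = 215 / 1.4 = 153.6 N/mm


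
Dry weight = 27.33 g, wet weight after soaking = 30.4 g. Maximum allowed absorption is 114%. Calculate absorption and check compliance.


Absorption = 11.2%
Compliant: Yes

WA = (30.4 - 27.33) / 27.33 x 100 = 11.2%
Maximum allowed: 114%
Compliant: Yes


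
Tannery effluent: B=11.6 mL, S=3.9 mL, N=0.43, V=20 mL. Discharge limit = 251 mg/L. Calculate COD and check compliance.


COD = (11.6 - 3.9) x 0.43 x 8000 / 20 = 1324.4 mg/L
Limit: 251 mg/L
Compliant: No


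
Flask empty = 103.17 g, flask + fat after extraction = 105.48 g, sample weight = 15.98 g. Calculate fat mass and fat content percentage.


Fat mass = 2.31 g
Fat content = 14.5%

Fat mass = 105.48 - 103.17 = 2.31 g
Fat% = 2.31 / 15.98 x 100 = 14.5%


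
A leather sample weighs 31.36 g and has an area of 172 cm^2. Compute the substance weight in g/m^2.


1823.3 g/m^2

Substance weight = mass / area x 10000
SW = 31.36 / 172 x 10000
SW = 1823.3 g/m^2


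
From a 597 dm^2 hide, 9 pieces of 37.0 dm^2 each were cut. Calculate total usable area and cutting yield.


Usable area = 333.0 dm^2
Yield = 55.8%


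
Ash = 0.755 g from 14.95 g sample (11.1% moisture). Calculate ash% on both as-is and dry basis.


As-is ash = 5.05%
Dry-basis ash = 5.68%


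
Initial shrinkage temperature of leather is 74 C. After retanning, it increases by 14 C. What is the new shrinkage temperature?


New Ts = 74 + 14 = 88 C


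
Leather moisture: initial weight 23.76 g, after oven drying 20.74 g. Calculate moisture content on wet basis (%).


Moisture = 23.76 - 20.74 = 3.02 g
MC = 3.02 / 23.76 x 100 = 12.7%


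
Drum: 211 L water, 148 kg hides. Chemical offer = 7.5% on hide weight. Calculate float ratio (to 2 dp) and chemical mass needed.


Float ratio = 211 / 148 = 1.43
Chemical = 148 x 7.5 / 100 = 11.1 kg


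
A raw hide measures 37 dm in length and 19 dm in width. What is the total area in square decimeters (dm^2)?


Area = length x width
Area = 37 x 19 = 703 dm^2


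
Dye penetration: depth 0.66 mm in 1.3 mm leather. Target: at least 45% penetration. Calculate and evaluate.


Penetration = 50.8%
Meets target: Yes


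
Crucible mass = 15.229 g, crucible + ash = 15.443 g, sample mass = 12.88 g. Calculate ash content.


Ash mass = 15.443 - 15.229 = 0.214 g
Ash% = 0.214 / 12.88 x 100 = 1.66%


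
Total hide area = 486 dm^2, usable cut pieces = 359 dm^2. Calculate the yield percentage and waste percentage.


Yield = 359 / 486 x 100 = 73.9%
Waste = 486 - 359 = 127 dm^2
Waste% = 100 - 73.9 = 26.1%


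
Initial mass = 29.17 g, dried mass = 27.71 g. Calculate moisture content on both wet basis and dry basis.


Wet basis = 5.0%
Dry basis = 5.3%

Moisture lost = 29.17 - 27.71 = 1.46 g
Wet basis MC = 1.46 / 29.17 x 100 = 5.0%
Dry basis MC = 1.46 / 27.71 x 100 = 5.3%


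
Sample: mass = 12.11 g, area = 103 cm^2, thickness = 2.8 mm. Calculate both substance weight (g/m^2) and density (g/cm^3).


Substance weight = 1175.7 g/m^2
Density = 0.420 g/cm^3

SW = 12.11 / 103 x 10000 = 1175.7 g/m^2
Volume = 103 x 2.8 / 10 = 28.84 cm^3
Density = 12.11 / 28.84 = 0.420 g/cm^3


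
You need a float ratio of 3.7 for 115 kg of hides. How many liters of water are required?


425.5 L


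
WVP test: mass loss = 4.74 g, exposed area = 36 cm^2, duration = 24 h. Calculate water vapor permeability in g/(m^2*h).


54.86 g/(m^2*h)

WVP = mass_loss / (area x time) x 10000
WVP = 4.74 / (36 x 24) x 10000
WVP = 4.74 / 864 x 10000 = 54.86 g/(m^2*h)


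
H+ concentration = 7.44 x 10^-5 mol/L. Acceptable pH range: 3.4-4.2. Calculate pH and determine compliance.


pH = 4.13
Compliant: Yes

pH = -log10(7.44 x 10^-5) = 4.13
Range: 3.4 to 4.2
Compliant: Yes


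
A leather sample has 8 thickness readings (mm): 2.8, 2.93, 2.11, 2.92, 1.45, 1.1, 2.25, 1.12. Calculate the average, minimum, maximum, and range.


Sum = 16.68
Average = 16.68 / 8 = 2.09 mm
Minimum = 1.1 mm
Maximum = 2.93 mm
Range = 2.93 - 1.1 = 1.83 mm


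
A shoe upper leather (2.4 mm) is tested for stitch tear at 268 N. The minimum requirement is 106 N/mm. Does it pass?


STS = 268 / 2.4 = 111.7 N/mm
Minimum required: 106 N/mm
Passes: Yes


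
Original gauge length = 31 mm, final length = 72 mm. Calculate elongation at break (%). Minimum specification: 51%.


Elongation = 132.3%
Meets spec: Yes

Extension = 72 - 31 = 41 mm
Elongation = 41 / 31 x 100 = 132.3%
Minimum required: 51%
Meets specification: Yes


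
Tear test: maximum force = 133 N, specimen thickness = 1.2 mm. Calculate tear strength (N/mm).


110.8 N/mm


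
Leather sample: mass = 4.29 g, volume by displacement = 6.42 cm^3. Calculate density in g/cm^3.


Density = mass / volume
Density = 4.29 / 6.42 = 0.668 g/cm^3


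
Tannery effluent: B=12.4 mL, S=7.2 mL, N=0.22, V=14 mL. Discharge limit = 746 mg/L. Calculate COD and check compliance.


COD = 653.7 mg/L
Compliant: Yes

COD = (12.4 - 7.2) x 0.22 x 8000 / 14 = 653.7 mg/L
Limit: 746 mg/L
Compliant: Yes


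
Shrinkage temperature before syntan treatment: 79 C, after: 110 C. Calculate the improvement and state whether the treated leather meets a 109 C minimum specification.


Improvement = 110 - 79 = 31 C
Spec check: 110 C >= 109 C? Yes


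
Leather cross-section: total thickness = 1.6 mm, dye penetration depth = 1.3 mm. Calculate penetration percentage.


Penetration% = 1.3 / 1.6 x 100
Penetration = 81.3%


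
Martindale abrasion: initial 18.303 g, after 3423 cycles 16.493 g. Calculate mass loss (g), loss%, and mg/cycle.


Mass loss = 1.810 g
Loss = 9.89%
Rate = 0.529 mg/cycle


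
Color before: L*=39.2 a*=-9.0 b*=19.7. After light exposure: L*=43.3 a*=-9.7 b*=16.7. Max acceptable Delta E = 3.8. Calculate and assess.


Delta E = 5.13
Passes: No

dL = 4.1, da = -0.7, db = -3.0
dE = sqrt((4.1)^2 + (-0.7)^2 + (-3.0)^2) = 5.13
Max = 3.8
Passes: No


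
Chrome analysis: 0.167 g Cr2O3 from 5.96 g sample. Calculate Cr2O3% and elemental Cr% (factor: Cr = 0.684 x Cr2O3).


Cr2O3 = 2.80%
Cr = 1.92%

Cr2O3% = 0.167 / 5.96 x 100 = 2.80%
Cr% = 2.80 x 0.684 = 1.92%


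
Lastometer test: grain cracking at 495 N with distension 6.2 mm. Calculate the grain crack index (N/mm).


Grain crack index = force / distension
Index = 495 / 6.2 = 79.8 N/mm


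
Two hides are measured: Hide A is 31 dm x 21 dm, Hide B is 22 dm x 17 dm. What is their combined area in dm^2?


1025 dm^2

Hide A area = 31 x 21 = 651 dm^2
Hide B area = 22 x 17 = 374 dm^2
Total = 651 + 374 = 1025 dm^2


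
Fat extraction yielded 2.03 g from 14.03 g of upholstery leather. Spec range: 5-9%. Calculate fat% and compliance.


Fat content = 14.5%
Compliant: No

Fat% = 2.03 / 14.03 x 100 = 14.5%
Spec range: 5-9%
Compliant: No


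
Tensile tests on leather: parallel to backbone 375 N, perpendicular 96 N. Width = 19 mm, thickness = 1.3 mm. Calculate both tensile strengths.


Parallel = 15.18 N/mm^2
Perpendicular = 3.89 N/mm^2

Area = 19 x 1.3 = 24.7 mm^2
TS (parallel) = 375 / 24.7 = 15.18 N/mm^2
TS (perpendicular) = 96 / 24.7 = 3.89 N/mm^2


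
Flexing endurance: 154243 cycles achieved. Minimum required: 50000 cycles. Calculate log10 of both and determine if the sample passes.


Achieved: log10 = 5.19
Required: log10 = 4.70
Passes: Yes

log10(154243) = 5.19
log10(50000) = 4.70
Passes: Yes


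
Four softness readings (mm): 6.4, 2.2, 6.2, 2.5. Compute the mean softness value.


4.33 mm


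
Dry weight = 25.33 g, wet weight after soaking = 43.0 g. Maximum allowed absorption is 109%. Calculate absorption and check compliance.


Absorption = 69.8%
Compliant: Yes


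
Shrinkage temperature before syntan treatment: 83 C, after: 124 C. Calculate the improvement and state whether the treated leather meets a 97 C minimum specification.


Improvement = 41 C
Meets 97 C spec: Yes


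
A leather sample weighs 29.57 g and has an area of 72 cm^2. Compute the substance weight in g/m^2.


Substance weight = mass / area x 10000
SW = 29.57 / 72 x 10000
SW = 4106.9 g/m^2


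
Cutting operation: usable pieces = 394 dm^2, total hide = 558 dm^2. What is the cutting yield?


Yield = usable / total x 100
Yield = 394 / 558 x 100 = 70.6%


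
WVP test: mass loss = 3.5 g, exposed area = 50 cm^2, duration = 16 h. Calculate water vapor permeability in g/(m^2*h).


WVP = mass_loss / (area x time) x 10000
WVP = 3.5 / (50 x 16) x 10000
WVP = 3.5 / 800 x 10000 = 43.75 g/(m^2*h)


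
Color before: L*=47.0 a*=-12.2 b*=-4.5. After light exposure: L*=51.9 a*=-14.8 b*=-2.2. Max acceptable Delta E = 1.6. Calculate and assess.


Delta E = 6.00
Passes: No


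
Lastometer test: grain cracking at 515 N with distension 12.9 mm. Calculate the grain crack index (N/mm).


39.9 N/mm


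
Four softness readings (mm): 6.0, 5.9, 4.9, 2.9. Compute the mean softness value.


Sum = 6.0 + 5.9 + 4.9 + 2.9
Mean = 19.7 / 4 = 4.93 mm


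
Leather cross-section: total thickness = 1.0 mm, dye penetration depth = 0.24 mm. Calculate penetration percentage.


Penetration% = 0.24 / 1.0 x 100
Penetration = 24.0%


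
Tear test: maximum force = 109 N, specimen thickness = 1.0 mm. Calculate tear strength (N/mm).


Tear strength = force / thickness
Tear = 109 / 1.0 = 109.0 N/mm


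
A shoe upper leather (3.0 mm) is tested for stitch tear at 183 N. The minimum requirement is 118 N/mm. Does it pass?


STS = 183 / 3.0 = 61.0 N/mm
Minimum required: 118 N/mm
Passes: No


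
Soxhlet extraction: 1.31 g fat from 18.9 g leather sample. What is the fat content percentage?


Fat content = 1.31 / 18.9 x 100
Fat = 6.9%


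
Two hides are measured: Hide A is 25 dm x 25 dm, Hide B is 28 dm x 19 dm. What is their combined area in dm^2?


Hide A area = 25 x 25 = 625 dm^2
Hide B area = 28 x 19 = 532 dm^2
Total = 625 + 532 = 1157 dm^2


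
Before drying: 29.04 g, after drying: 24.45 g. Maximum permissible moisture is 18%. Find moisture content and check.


Moisture content = 15.8%
Acceptable: Yes

MC = (29.04 - 24.45) / 29.04 x 100 = 15.8%
Maximum: 18%
Acceptable: Yes


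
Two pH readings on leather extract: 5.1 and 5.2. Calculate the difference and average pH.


Difference = |5.1 - 5.2| = 0.1
Average = (5.1 + 5.2) / 2 = 5.15


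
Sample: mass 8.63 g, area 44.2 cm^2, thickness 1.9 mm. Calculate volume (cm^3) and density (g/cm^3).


Thickness in cm = 1.9 / 10 = 0.19 cm
Volume = 44.2 x 0.19 = 8.398 cm^3
Density = 8.63 / 8.398 = 1.028 g/cm^3


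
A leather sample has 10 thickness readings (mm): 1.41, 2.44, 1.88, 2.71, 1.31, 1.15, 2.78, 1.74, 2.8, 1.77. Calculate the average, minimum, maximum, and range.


Average = 2.00 mm
Min = 1.15 mm
Max = 2.8 mm
Range = 1.65 mm


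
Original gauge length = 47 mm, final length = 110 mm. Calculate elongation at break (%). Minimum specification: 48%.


Extension = 110 - 47 = 63 mm
Elongation = 63 / 47 x 100 = 134.0%
Minimum required: 48%
Meets specification: Yes


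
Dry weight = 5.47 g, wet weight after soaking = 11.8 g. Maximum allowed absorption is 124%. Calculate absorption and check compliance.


Absorption = 115.7%
Compliant: Yes


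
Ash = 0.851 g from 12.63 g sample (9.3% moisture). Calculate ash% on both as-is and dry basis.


As-is ash% = 0.851 / 12.63 x 100 = 6.74%
Dry mass = 12.63 x (100 - 9.3) / 100 = 11.45541 g
Dry-basis ash% = 0.851 / 11.45541 x 100 = 7.43%


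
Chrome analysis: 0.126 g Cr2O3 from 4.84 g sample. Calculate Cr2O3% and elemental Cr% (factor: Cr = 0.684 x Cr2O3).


Cr2O3% = 0.126 / 4.84 x 100 = 2.60%
Cr% = 2.60 x 0.684 = 1.78%


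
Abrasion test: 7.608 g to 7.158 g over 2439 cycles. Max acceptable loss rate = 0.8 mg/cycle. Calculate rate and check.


Rate = 0.185 mg/cycle
Passes: Yes


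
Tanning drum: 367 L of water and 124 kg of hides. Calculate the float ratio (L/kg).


Float ratio = water / hide weight
Ratio = 367 / 124 = 3.0


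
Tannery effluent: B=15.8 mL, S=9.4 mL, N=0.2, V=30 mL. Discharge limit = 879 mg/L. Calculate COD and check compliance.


COD = 341.3 mg/L
Compliant: Yes

COD = (15.8 - 9.4) x 0.2 x 8000 / 30 = 341.3 mg/L
Limit: 879 mg/L
Compliant: Yes


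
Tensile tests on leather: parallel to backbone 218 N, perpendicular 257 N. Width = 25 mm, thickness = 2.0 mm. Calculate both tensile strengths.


Parallel = 4.36 N/mm^2
Perpendicular = 5.14 N/mm^2


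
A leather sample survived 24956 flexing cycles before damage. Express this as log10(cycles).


log10(24956) = 4.40


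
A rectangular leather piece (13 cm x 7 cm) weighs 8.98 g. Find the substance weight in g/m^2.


986.8 g/m^2


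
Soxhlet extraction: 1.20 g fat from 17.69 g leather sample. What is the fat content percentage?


Fat content = 1.20 / 17.69 x 100
Fat = 6.8%


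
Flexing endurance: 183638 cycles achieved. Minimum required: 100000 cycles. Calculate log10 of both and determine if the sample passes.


Achieved: log10 = 5.26
Required: log10 = 5.00
Passes: Yes


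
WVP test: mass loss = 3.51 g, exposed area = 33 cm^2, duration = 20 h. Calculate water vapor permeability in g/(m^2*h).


WVP = mass_loss / (area x time) x 10000
WVP = 3.51 / (33 x 20) x 10000
WVP = 3.51 / 660 x 10000 = 53.18 g/(m^2*h)


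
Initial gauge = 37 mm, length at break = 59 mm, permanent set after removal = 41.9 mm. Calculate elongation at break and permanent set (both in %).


Elongation at break = 59.5%
Permanent set = 13.2%

Elongation at break = (59 - 37) / 37 x 100 = 59.5%
Permanent set = (41.9 - 37) / 37 x 100 = 13.2%


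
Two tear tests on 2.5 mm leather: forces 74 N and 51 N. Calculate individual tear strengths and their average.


Tear 1 = 29.6 N/mm
Tear 2 = 20.4 N/mm
Average = 25.0 N/mm

Tear 1 = 74 / 2.5 = 29.6 N/mm
Tear 2 = 51 / 2.5 = 20.4 N/mm
Average = (29.6 + 20.4) / 2 = 25.0 N/mm


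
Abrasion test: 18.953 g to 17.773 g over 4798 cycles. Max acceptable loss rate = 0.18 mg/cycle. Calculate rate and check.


Rate = 0.246 mg/cycle
Passes: No


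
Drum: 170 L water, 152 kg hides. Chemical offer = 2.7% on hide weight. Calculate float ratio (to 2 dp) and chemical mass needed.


Float ratio = 170 / 152 = 1.12
Chemical = 152 x 2.7 / 100 = 4.104 kg


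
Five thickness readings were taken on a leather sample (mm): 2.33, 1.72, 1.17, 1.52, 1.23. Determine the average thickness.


Sum = 2.33 + 1.72 + 1.17 + 1.52 + 1.23 = 7.97
Average = 7.97 / 5 = 1.59 mm


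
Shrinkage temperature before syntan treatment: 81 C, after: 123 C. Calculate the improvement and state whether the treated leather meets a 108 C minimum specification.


Improvement = 123 - 81 = 42 C
Spec check: 123 C >= 108 C? Yes


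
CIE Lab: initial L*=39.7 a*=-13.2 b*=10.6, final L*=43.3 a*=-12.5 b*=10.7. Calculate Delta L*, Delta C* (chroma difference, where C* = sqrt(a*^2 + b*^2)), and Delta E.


Delta L* = 43.3 - 39.7 = 3.6
C1* = sqrt((-13.2)^2 + (10.6)^2) = 16.929
C2* = sqrt((-12.5)^2 + (10.7)^2) = 16.454
Delta C* = 16.454 - 16.929 = -0.48
Delta E = sqrt((3.6)^2 + (0.7)^2 + (0.1)^2) = 3.67


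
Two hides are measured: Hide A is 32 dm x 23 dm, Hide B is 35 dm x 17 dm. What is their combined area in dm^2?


Hide A area = 32 x 23 = 736 dm^2
Hide B area = 35 x 17 = 595 dm^2
Total = 736 + 595 = 1331 dm^2


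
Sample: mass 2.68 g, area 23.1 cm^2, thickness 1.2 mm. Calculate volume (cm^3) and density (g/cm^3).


Thickness in cm = 1.2 / 10 = 0.12 cm
Volume = 23.1 x 0.12 = 2.772 cm^3
Density = 2.68 / 2.772 = 0.967 g/cm^3


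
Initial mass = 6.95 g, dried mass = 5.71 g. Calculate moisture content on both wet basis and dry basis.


Moisture lost = 6.95 - 5.71 = 1.24 g
Wet basis MC = 1.24 / 6.95 x 100 = 17.8%
Dry basis MC = 1.24 / 5.71 x 100 = 21.7%


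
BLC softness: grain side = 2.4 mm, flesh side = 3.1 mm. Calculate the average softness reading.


2.75 mm

Average = (2.4 + 3.1) / 2
Average = 2.75 mm


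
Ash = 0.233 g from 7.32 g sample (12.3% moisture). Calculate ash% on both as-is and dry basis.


As-is ash = 3.18%
Dry-basis ash = 3.63%

As-is ash% = 0.233 / 7.32 x 100 = 3.18%
Dry mass = 7.32 x (100 - 12.3) / 100 = 6.41964 g
Dry-basis ash% = 0.233 / 6.41964 x 100 = 3.63%


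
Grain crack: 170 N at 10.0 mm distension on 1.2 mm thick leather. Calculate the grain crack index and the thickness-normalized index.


Crack index = 170 / 10.0 = 17.0 N/mm
Normalized = 17.0 / 1.2 = 14.2 N/mm per mm


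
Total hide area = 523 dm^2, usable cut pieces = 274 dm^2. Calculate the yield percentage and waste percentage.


Yield = 274 / 523 x 100 = 52.4%
Waste = 523 - 274 = 249 dm^2
Waste% = 100 - 52.4 = 47.6%


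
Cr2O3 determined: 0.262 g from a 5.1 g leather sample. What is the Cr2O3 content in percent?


5.14%


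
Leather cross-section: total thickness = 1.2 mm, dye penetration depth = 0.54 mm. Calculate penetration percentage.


45.0%

Penetration% = 0.54 / 1.2 x 100
Penetration = 45.0%


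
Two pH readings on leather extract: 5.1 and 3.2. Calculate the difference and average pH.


Difference = 1.9
Average pH = 4.15

Difference = |5.1 - 3.2| = 1.9
Average = (5.1 + 3.2) / 2 = 4.15


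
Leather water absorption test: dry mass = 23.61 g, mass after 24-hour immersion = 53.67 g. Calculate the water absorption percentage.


127.3%

Water absorbed = 53.67 - 23.61 = 30.06 g
WA% = 30.06 / 23.61 x 100 = 127.3%


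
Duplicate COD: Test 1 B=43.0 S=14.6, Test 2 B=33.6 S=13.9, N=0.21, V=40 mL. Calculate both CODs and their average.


COD1 = 1192.8 mg/L
COD2 = 827.4 mg/L
Average = 1010.1 mg/L


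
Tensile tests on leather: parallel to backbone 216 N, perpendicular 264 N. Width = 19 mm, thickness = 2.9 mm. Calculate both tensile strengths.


Area = 19 x 2.9 = 55.1 mm^2
TS (parallel) = 216 / 55.1 = 3.92 N/mm^2
TS (perpendicular) = 264 / 55.1 = 4.79 N/mm^2


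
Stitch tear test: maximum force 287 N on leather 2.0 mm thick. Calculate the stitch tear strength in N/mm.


143.5 N/mm

Stitch tear strength = force / thickness
STS = 287 / 2.0 = 143.5 N/mm


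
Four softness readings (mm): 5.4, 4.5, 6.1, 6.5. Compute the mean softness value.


5.63 mm

Sum = 5.4 + 4.5 + 6.1 + 6.5
Mean = 22.5 / 4 = 5.63 mm


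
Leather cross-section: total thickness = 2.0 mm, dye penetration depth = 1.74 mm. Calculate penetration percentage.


Penetration% = 1.74 / 2.0 x 100
Penetration = 87.0%


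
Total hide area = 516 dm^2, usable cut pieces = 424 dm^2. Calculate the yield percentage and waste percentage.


Yield = 82.2%
Waste = 17.8%

Yield = 424 / 516 x 100 = 82.2%
Waste = 516 - 424 = 92 dm^2
Waste% = 100 - 82.2 = 17.8%


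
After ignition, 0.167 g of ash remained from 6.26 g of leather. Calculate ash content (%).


2.67%


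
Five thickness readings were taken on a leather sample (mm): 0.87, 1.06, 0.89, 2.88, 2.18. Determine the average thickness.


1.58 mm

Sum = 0.87 + 1.06 + 0.89 + 2.88 + 2.18 = 7.88
Average = 7.88 / 5 = 1.58 mm


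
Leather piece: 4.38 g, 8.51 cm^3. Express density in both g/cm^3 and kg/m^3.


Density = 4.38 / 8.51 = 0.515 g/cm^3
Convert: 0.515 x 1000 = 515 kg/m^3


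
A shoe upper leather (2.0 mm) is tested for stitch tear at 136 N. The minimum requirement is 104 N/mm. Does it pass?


STS = 68.0 N/mm
Passes: No


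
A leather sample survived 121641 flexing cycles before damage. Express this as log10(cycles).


log10(121641) = 5.09


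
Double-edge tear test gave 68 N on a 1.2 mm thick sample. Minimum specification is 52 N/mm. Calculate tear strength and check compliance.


Tear strength = 56.7 N/mm
Compliant: Yes


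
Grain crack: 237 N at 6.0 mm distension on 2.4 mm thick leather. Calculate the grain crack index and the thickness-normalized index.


Crack index = 39.5 N/mm
Normalized index = 16.5 N/mm per mm

Crack index = 237 / 6.0 = 39.5 N/mm
Normalized = 39.5 / 2.4 = 16.5 N/mm per mm


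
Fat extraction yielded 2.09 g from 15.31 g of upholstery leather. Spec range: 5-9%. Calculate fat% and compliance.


Fat% = 2.09 / 15.31 x 100 = 13.7%
Spec range: 5-9%
Compliant: No


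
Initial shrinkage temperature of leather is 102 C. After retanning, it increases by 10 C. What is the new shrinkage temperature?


New Ts = 102 + 10 = 112 C


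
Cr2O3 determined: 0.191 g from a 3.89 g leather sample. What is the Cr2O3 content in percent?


Cr2O3% = 0.191 / 3.89 x 100
Cr2O3% = 4.91%


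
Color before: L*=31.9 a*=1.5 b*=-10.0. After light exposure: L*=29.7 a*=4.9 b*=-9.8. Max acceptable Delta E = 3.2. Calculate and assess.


Delta E = 4.05
Passes: No

dL = -2.2, da = 3.4, db = 0.2
dE = sqrt((-2.2)^2 + (3.4)^2 + (0.2)^2) = 4.05
Max = 3.2
Passes: No


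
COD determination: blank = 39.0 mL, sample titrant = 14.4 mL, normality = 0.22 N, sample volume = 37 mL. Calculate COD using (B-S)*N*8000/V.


COD = (39.0 - 14.4) x 0.22 x 8000 / 37
COD = 24.6 x 0.22 x 8000 / 37
COD = 1170.2 mg/L


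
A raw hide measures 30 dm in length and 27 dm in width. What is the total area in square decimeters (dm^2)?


810 dm^2


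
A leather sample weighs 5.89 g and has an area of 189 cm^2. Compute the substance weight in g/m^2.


311.6 g/m^2


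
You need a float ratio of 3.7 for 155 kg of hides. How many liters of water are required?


573.5 L

Water = hide weight x target ratio
Water = 155 x 3.7 = 573.5 L


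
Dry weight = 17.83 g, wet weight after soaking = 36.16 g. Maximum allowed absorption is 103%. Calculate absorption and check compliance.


Absorption = 102.8%
Compliant: Yes


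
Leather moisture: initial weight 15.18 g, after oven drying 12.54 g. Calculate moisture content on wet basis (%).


Moisture = 15.18 - 12.54 = 2.64 g
MC = 2.64 / 15.18 x 100 = 17.4%


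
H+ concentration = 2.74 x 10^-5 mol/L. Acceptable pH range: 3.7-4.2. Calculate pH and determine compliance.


pH = 4.56
Compliant: No

pH = -log10(2.74 x 10^-5) = 4.56
Range: 3.7 to 4.2
Compliant: No


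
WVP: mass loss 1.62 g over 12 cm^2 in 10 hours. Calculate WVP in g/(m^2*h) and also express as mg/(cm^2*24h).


WVP = 1.62 / (12 x 10) x 10000 = 135.00 g/(m^2*h)
Mass loss in mg = 1.62 x 1000 = 1620 mg
Per cm^2 per 24h in mg: 1620 x 24 / (12 x 10) = 38880 / 120 = 324.00 mg/(cm^2*24h)


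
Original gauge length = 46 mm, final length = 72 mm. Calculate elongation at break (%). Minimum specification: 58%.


Extension = 72 - 46 = 26 mm
Elongation = 26 / 46 x 100 = 56.5%
Minimum required: 58%
Meets specification: No
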